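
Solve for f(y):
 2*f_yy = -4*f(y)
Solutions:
 f(y) = C1*sin(sqrt(2)*y) + C2*cos(sqrt(2)*y)


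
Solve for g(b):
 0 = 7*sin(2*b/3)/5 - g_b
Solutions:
 g(b) = C1 - 21*cos(2*b/3)/10


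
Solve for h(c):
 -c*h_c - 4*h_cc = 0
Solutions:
 h(c) = C1 + C2*erf(sqrt(2)*c/4)


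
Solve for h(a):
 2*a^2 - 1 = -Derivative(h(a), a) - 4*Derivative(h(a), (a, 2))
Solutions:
 h(a) = C1 + C2*exp(-a/4) - 2*a^3/3 + 8*a^2 - 63*a


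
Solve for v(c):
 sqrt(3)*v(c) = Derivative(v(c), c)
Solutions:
 v(c) = C1*exp(sqrt(3)*c)


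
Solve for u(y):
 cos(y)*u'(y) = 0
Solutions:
 u(y) = C1


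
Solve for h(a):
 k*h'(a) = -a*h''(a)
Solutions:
 h(a) = C1 + a^(1 - re(k))*(C2*sin(log(a)*Abs(im(k))) + C3*cos(log(a)*im(k)))


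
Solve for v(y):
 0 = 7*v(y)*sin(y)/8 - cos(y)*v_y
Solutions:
 v(y) = C1/cos(y)^(7/8)


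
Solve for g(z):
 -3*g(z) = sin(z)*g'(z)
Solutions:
 g(z) = C1*(cos(z) + 1)^(3/2)/(cos(z) - 1)^(3/2)


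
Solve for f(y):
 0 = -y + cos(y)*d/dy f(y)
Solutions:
 f(y) = C1 + Integral(y/cos(y), y)


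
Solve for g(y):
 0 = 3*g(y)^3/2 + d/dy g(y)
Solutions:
 g(y) = -sqrt(-1/(C1 - 3*y))
 g(y) = sqrt(-1/(C1 - 3*y))


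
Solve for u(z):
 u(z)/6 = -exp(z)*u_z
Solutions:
 u(z) = C1*exp(exp(-z)/6)


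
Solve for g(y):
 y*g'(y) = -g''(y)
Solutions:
 g(y) = C1 + C2*erf(sqrt(2)*y/2)


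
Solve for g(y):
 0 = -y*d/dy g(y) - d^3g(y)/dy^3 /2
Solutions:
 g(y) = C1 + Integral(C2*airyai(-2^(1/3)*y) + C3*airybi(-2^(1/3)*y), y)


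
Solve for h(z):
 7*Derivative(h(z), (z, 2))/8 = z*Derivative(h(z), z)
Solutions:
 h(z) = C1 + C2*erfi(2*sqrt(7)*z/7)


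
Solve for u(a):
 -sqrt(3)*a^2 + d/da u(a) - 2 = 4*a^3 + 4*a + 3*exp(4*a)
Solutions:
 u(a) = C1 + a^4 + sqrt(3)*a^3/3 + 2*a^2 + 2*a + 3*exp(4*a)/4


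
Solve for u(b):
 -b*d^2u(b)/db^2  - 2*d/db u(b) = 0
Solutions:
 u(b) = C1 + C2/b


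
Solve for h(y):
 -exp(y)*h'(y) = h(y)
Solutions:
 h(y) = C1*exp(exp(-y))


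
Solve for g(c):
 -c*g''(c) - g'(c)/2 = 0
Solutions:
 g(c) = C1 + C2*sqrt(c)


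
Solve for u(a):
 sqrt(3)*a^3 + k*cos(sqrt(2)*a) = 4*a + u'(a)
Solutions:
 u(a) = C1 + sqrt(3)*a^4/4 - 2*a^2 + sqrt(2)*k*sin(sqrt(2)*a)/2


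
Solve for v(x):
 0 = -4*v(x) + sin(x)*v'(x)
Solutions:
 v(x) = C1*(cos(x)^2 - 2*cos(x) + 1)/(cos(x)^2 + 2*cos(x) + 1)


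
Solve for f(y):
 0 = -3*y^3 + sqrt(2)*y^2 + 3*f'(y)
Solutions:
 f(y) = C1 + y^4/4 - sqrt(2)*y^3/9


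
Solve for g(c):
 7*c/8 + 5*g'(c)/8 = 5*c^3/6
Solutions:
 g(c) = C1 + c^4/3 - 7*c^2/10


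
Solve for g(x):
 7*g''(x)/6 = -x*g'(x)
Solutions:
 g(x) = C1 + C2*erf(sqrt(21)*x/7)


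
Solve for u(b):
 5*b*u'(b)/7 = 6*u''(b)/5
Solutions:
 u(b) = C1 + C2*erfi(5*sqrt(21)*b/42)


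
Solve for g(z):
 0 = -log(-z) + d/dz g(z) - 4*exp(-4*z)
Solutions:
 g(z) = C1 + z*log(-z) - z - exp(-4*z)


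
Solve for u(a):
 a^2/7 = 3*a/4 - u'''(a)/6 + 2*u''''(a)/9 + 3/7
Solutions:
 u(a) = C1 + C2*a + C3*a^2 + C4*exp(3*a/4) - a^5/70 + 31*a^4/336 + 58*a^3/63


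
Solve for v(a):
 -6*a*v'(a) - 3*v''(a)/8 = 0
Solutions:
 v(a) = C1 + C2*erf(2*sqrt(2)*a)


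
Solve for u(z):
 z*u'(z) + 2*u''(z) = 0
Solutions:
 u(z) = C1 + C2*erf(z/2)


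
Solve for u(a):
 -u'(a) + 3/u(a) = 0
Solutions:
 u(a) = -sqrt(C1 + 6*a)
 u(a) = sqrt(C1 + 6*a)


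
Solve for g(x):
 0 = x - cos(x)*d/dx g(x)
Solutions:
 g(x) = C1 + Integral(x/cos(x), x)


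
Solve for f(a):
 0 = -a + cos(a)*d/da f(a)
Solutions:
 f(a) = C1 + Integral(a/cos(a), a)


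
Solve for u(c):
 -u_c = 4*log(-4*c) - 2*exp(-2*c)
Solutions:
 u(c) = C1 - 4*c*log(-c) + 4*c*(1 - 2*log(2)) - exp(-2*c)


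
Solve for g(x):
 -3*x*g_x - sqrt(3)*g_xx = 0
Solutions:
 g(x) = C1 + C2*erf(sqrt(2)*3^(1/4)*x/2)


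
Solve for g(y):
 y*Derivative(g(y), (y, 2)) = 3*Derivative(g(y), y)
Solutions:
 g(y) = C1 + C2*y^4


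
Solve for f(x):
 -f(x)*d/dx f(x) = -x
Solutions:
 f(x) = -sqrt(C1 + x^2)
 f(x) = sqrt(C1 + x^2)


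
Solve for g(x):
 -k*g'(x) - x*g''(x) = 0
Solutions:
 g(x) = C1 + x^(1 - re(k))*(C2*sin(log(x)*Abs(im(k))) + C3*cos(log(x)*im(k)))


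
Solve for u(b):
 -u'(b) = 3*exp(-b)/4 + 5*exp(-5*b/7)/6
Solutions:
 u(b) = C1 + 3*exp(-b)/4 + 7*exp(-5*b/7)/6


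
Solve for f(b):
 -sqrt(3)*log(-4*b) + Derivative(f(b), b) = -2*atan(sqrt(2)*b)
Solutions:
 f(b) = C1 + sqrt(3)*b*(log(-b) - 1) - 2*b*atan(sqrt(2)*b) + 2*sqrt(3)*b*log(2) + sqrt(2)*log(2*b^2 + 1)/2


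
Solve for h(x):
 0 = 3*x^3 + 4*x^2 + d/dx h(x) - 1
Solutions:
 h(x) = C1 - 3*x^4/4 - 4*x^3/3 + x


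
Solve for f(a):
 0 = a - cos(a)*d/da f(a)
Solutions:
 f(a) = C1 + Integral(a/cos(a), a)


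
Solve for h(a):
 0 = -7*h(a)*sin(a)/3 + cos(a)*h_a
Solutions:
 h(a) = C1/cos(a)^(7/3)


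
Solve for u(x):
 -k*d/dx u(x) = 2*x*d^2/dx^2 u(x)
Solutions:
 u(x) = C1 + x^(1 - re(k)/2)*(C2*sin(log(x)*Abs(im(k))/2) + C3*cos(log(x)*im(k)/2))


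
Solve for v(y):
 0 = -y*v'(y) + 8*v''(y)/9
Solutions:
 v(y) = C1 + C2*erfi(3*y/4)


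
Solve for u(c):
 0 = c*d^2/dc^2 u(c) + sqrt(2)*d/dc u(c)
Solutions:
 u(c) = C1 + C2*c^(1 - sqrt(2))


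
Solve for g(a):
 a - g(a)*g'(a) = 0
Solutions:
 g(a) = -sqrt(C1 + a^2)
 g(a) = sqrt(C1 + a^2)


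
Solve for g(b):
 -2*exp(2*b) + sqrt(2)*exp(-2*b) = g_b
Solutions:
 g(b) = C1 - exp(2*b) - sqrt(2)*exp(-2*b)/2


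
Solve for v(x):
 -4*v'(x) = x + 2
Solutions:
 v(x) = C1 - x^2/8 - x/2


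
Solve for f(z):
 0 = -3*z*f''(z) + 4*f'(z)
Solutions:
 f(z) = C1 + C2*z^(7/3)


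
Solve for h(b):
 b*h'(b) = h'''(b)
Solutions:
 h(b) = C1 + Integral(C2*airyai(b) + C3*airybi(b), b)


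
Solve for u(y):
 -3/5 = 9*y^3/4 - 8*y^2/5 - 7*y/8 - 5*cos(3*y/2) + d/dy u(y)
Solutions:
 u(y) = C1 - 9*y^4/16 + 8*y^3/15 + 7*y^2/16 - 3*y/5 + 10*sin(3*y/2)/3


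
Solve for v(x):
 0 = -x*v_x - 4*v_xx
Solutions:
 v(x) = C1 + C2*erf(sqrt(2)*x/4)


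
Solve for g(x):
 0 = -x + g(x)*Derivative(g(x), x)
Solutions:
 g(x) = -sqrt(C1 + x^2)
 g(x) = sqrt(C1 + x^2)


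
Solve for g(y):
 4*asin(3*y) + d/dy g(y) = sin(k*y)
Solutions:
 g(y) = C1 - 4*y*asin(3*y) - 4*sqrt(1 - 9*y^2)/3 + Piecewise((-cos(k*y)/k, Ne(k, 0)), (0, True))


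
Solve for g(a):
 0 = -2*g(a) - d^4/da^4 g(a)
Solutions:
 g(a) = (C1*sin(2^(3/4)*a/2) + C2*cos(2^(3/4)*a/2))*exp(-2^(3/4)*a/2) + (C3*sin(2^(3/4)*a/2) + C4*cos(2^(3/4)*a/2))*exp(2^(3/4)*a/2)


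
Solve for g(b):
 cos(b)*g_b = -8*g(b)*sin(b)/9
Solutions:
 g(b) = C1*cos(b)^(8/9)


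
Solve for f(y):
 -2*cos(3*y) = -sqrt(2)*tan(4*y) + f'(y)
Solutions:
 f(y) = C1 - sqrt(2)*log(cos(4*y))/4 - 2*sin(3*y)/3


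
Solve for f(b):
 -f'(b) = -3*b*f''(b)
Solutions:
 f(b) = C1 + C2*b^(4/3)


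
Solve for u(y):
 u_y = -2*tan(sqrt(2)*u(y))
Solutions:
 u(y) = sqrt(2)*(pi - asin(C1*exp(-2*sqrt(2)*y)))/2
 u(y) = sqrt(2)*asin(C1*exp(-2*sqrt(2)*y))/2


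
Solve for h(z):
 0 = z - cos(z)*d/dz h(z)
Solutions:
 h(z) = C1 + Integral(z/cos(z), z)


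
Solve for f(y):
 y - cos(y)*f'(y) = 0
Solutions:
 f(y) = C1 + Integral(y/cos(y), y)


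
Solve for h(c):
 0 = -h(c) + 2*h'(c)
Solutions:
 h(c) = C1*exp(c/2)


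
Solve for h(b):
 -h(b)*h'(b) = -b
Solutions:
 h(b) = -sqrt(C1 + b^2)
 h(b) = sqrt(C1 + b^2)


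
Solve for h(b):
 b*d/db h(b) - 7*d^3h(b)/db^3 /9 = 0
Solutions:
 h(b) = C1 + Integral(C2*airyai(21^(2/3)*b/7) + C3*airybi(21^(2/3)*b/7), b)


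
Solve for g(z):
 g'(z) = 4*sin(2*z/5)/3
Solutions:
 g(z) = C1 - 10*cos(2*z/5)/3


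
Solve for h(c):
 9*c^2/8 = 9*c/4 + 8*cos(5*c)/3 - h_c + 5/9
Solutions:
 h(c) = C1 - 3*c^3/8 + 9*c^2/8 + 5*c/9 + 8*sin(5*c)/15


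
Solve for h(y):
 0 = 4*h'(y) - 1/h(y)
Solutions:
 h(y) = -sqrt(C1 + 2*y)/2
 h(y) = sqrt(C1 + 2*y)/2


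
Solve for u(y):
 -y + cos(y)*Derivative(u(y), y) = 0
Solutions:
 u(y) = C1 + Integral(y/cos(y), y)


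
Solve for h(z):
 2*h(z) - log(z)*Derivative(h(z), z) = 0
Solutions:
 h(z) = C1*exp(2*li(z))


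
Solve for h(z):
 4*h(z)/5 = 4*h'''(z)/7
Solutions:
 h(z) = C3*exp(5^(2/3)*7^(1/3)*z/5) + (C1*sin(sqrt(3)*5^(2/3)*7^(1/3)*z/10) + C2*cos(sqrt(3)*5^(2/3)*7^(1/3)*z/10))*exp(-5^(2/3)*7^(1/3)*z/10)


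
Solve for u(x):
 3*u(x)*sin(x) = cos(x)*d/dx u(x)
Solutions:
 u(x) = C1/cos(x)^3


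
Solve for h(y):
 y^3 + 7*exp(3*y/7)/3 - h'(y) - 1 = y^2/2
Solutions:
 h(y) = C1 + y^4/4 - y^3/6 - y + 49*exp(3*y/7)/9


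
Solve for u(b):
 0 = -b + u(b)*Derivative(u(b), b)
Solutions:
 u(b) = -sqrt(C1 + b^2)
 u(b) = sqrt(C1 + b^2)


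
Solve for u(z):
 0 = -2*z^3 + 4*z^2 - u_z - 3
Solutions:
 u(z) = C1 - z^4/2 + 4*z^3/3 - 3*z


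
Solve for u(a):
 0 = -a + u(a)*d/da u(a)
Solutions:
 u(a) = -sqrt(C1 + a^2)
 u(a) = sqrt(C1 + a^2)


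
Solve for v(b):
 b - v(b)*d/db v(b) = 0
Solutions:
 v(b) = -sqrt(C1 + b^2)
 v(b) = sqrt(C1 + b^2)


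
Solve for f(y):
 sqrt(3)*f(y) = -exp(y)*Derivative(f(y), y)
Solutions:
 f(y) = C1*exp(sqrt(3)*exp(-y))


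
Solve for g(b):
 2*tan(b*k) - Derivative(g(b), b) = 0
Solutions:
 g(b) = C1 + 2*Piecewise((-log(cos(b*k))/k, Ne(k, 0)), (0, True))


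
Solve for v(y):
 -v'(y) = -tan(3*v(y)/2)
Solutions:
 v(y) = -2*asin(C1*exp(3*y/2))/3 + 2*pi/3
 v(y) = 2*asin(C1*exp(3*y/2))/3


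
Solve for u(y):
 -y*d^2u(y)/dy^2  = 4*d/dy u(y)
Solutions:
 u(y) = C1 + C2/y^3


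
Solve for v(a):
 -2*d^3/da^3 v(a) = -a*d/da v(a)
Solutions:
 v(a) = C1 + Integral(C2*airyai(2^(2/3)*a/2) + C3*airybi(2^(2/3)*a/2), a)


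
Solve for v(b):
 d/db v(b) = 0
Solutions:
 v(b) = C1


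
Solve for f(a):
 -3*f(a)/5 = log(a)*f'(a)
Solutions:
 f(a) = C1*exp(-3*li(a)/5)


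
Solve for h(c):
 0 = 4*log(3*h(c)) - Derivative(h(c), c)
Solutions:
 -Integral(1/(log(_y) + log(3)), (_y, h(c)))/4 = C1 - c


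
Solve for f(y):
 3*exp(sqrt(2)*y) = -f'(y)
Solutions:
 f(y) = C1 - 3*sqrt(2)*exp(sqrt(2)*y)/2


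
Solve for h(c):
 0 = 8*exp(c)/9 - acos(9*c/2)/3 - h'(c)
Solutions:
 h(c) = C1 - c*acos(9*c/2)/3 + sqrt(4 - 81*c^2)/27 + 8*exp(c)/9


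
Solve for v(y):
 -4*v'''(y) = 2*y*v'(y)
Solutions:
 v(y) = C1 + Integral(C2*airyai(-2^(2/3)*y/2) + C3*airybi(-2^(2/3)*y/2), y)


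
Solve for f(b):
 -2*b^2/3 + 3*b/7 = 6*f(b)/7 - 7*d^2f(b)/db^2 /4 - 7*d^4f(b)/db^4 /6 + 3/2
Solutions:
 f(b) = C1*exp(-sqrt(21)*b*sqrt(-7 + sqrt(113))/14) + C2*exp(sqrt(21)*b*sqrt(-7 + sqrt(113))/14) + C3*sin(sqrt(21)*b*sqrt(7 + sqrt(113))/14) + C4*cos(sqrt(21)*b*sqrt(7 + sqrt(113))/14) - 7*b^2/9 + b/2 - 133/27


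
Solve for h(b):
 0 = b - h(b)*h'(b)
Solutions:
 h(b) = -sqrt(C1 + b^2)
 h(b) = sqrt(C1 + b^2)


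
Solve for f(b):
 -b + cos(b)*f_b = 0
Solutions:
 f(b) = C1 + Integral(b/cos(b), b)


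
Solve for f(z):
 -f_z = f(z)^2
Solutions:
 f(z) = 1/(C1 + z)


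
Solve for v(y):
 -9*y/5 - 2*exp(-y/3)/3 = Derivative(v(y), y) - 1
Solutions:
 v(y) = C1 - 9*y^2/10 + y + 2*exp(-y/3)


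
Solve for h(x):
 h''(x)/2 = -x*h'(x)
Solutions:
 h(x) = C1 + C2*erf(x)


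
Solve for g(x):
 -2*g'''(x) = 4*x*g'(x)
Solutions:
 g(x) = C1 + Integral(C2*airyai(-2^(1/3)*x) + C3*airybi(-2^(1/3)*x), x)


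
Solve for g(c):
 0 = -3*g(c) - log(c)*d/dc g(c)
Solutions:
 g(c) = C1*exp(-3*li(c))


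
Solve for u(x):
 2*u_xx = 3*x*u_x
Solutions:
 u(x) = C1 + C2*erfi(sqrt(3)*x/2)


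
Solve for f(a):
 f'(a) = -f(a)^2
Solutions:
 f(a) = 1/(C1 + a)


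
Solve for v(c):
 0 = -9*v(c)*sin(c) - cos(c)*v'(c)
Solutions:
 v(c) = C1*cos(c)^9


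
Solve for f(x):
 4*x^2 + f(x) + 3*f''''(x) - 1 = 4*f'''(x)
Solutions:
 f(x) = -4*x^2 + (C1 + C2*x)*exp(x) + (C3*sin(sqrt(2)*x/3) + C4*cos(sqrt(2)*x/3))*exp(-x/3) + 1


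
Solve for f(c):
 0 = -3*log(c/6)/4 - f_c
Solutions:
 f(c) = C1 - 3*c*log(c)/4 + 3*c/4 + 3*c*log(6)/4


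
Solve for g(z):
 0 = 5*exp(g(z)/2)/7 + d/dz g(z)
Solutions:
 g(z) = 2*log(1/(C1 + 5*z)) + 2*log(14)


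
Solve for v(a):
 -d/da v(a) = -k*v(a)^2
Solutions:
 v(a) = -1/(C1 + a*k)


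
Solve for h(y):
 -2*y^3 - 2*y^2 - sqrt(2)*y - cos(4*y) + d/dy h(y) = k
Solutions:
 h(y) = C1 + k*y + y^4/2 + 2*y^3/3 + sqrt(2)*y^2/2 + sin(4*y)/4


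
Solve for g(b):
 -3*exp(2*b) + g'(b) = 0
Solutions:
 g(b) = C1 + 3*exp(2*b)/2


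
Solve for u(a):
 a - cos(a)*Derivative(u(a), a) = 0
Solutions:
 u(a) = C1 + Integral(a/cos(a), a)


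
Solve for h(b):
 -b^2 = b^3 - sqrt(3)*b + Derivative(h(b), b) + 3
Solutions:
 h(b) = C1 - b^4/4 - b^3/3 + sqrt(3)*b^2/2 - 3*b


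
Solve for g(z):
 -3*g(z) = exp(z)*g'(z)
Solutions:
 g(z) = C1*exp(3*exp(-z))


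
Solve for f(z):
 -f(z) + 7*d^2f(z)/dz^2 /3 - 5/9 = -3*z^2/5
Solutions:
 f(z) = C1*exp(-sqrt(21)*z/7) + C2*exp(sqrt(21)*z/7) + 3*z^2/5 + 101/45


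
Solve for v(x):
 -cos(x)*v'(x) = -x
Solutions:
 v(x) = C1 + Integral(x/cos(x), x)


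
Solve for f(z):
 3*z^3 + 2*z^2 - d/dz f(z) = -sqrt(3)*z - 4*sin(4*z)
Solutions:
 f(z) = C1 + 3*z^4/4 + 2*z^3/3 + sqrt(3)*z^2/2 - cos(4*z)


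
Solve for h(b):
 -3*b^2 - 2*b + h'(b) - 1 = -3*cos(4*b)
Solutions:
 h(b) = C1 + b^3 + b^2 + b - 3*sin(4*b)/4


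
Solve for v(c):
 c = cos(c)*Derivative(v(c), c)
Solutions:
 v(c) = C1 + Integral(c/cos(c), c)


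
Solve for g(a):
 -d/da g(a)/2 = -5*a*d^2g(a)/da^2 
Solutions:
 g(a) = C1 + C2*a^(11/10)


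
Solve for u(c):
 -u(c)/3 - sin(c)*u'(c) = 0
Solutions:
 u(c) = C1*(cos(c) + 1)^(1/6)/(cos(c) - 1)^(1/6)


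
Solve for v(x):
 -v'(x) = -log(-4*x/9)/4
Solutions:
 v(x) = C1 + x*log(-x)/4 + x*(-2*log(3) - 1 + 2*log(2))/4


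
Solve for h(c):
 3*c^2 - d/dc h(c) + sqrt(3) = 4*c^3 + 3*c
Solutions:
 h(c) = C1 - c^4 + c^3 - 3*c^2/2 + sqrt(3)*c


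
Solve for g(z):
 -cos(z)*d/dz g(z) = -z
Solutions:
 g(z) = C1 + Integral(z/cos(z), z)


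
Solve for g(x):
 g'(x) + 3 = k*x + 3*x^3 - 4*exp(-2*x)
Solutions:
 g(x) = C1 + k*x^2/2 + 3*x^4/4 - 3*x + 2*exp(-2*x)


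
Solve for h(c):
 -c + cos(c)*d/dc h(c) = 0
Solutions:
 h(c) = C1 + Integral(c/cos(c), c)


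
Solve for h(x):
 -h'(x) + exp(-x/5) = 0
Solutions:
 h(x) = C1 - 5*exp(-x/5)


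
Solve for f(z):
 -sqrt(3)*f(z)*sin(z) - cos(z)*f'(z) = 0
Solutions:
 f(z) = C1*cos(z)^(sqrt(3))


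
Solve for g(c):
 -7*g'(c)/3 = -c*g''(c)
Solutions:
 g(c) = C1 + C2*c^(10/3)


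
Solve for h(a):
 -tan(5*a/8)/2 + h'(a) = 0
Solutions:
 h(a) = C1 - 4*log(cos(5*a/8))/5


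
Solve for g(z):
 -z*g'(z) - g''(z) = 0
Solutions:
 g(z) = C1 + C2*erf(sqrt(2)*z/2)


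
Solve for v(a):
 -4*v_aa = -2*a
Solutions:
 v(a) = C1 + C2*a + a^3/12


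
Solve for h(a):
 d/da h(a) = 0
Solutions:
 h(a) = C1


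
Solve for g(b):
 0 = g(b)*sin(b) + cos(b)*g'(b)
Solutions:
 g(b) = C1*cos(b)


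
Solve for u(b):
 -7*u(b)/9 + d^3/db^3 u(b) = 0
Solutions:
 u(b) = C3*exp(21^(1/3)*b/3) + (C1*sin(3^(5/6)*7^(1/3)*b/6) + C2*cos(3^(5/6)*7^(1/3)*b/6))*exp(-21^(1/3)*b/6)


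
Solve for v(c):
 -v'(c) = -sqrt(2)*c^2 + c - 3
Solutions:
 v(c) = C1 + sqrt(2)*c^3/3 - c^2/2 + 3*c


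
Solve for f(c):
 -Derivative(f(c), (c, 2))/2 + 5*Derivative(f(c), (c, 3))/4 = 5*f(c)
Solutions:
 f(c) = C1*exp(c*(-2^(1/3)*(15*sqrt(50745) + 3379)^(1/3) - 2*2^(2/3)/(15*sqrt(50745) + 3379)^(1/3) + 4)/30)*sin(2^(1/3)*sqrt(3)*c*(-(15*sqrt(50745) + 3379)^(1/3) + 2*2^(1/3)/(15*sqrt(50745) + 3379)^(1/3))/30) + C2*exp(c*(-2^(1/3)*(15*sqrt(50745) + 3379)^(1/3) - 2*2^(2/3)/(15*sqrt(50745) + 3379)^(1/3) + 4)/30)*cos(2^(1/3)*sqrt(3)*c*(-(15*sqrt(50745) + 3379)^(1/3) + 2*2^(1/3)/(15*sqrt(50745) + 3379)^(1/3))/30) + C3*exp(c*(2*2^(2/3)/(15*sqrt(50745) + 3379)^(1/3) + 2 + 2^(1/3)*(15*sqrt(50745) + 3379)^(1/3))/15)


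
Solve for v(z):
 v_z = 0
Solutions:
 v(z) = C1


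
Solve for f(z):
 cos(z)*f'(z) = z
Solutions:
 f(z) = C1 + Integral(z/cos(z), z)


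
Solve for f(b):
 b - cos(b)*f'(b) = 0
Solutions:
 f(b) = C1 + Integral(b/cos(b), b)


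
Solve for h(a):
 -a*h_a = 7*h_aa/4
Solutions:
 h(a) = C1 + C2*erf(sqrt(14)*a/7)


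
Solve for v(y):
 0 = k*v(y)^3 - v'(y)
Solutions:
 v(y) = -sqrt(2)*sqrt(-1/(C1 + k*y))/2
 v(y) = sqrt(2)*sqrt(-1/(C1 + k*y))/2


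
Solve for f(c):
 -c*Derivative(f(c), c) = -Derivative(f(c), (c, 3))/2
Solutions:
 f(c) = C1 + Integral(C2*airyai(2^(1/3)*c) + C3*airybi(2^(1/3)*c), c)


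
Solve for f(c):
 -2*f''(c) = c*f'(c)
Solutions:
 f(c) = C1 + C2*erf(c/2)


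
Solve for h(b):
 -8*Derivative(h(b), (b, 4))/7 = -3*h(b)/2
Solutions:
 h(b) = C1*exp(-21^(1/4)*b/2) + C2*exp(21^(1/4)*b/2) + C3*sin(21^(1/4)*b/2) + C4*cos(21^(1/4)*b/2)


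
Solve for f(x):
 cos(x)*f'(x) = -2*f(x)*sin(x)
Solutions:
 f(x) = C1*cos(x)^2


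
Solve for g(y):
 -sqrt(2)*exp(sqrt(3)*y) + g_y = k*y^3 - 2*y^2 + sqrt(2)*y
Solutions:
 g(y) = C1 + k*y^4/4 - 2*y^3/3 + sqrt(2)*y^2/2 + sqrt(6)*exp(sqrt(3)*y)/3


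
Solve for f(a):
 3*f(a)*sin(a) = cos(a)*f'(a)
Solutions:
 f(a) = C1/cos(a)^3


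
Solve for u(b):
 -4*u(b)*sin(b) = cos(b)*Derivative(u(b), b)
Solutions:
 u(b) = C1*cos(b)^4


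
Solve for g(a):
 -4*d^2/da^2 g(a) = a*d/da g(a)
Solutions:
 g(a) = C1 + C2*erf(sqrt(2)*a/4)


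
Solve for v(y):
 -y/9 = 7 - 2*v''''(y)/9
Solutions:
 v(y) = C1 + C2*y + C3*y^2 + C4*y^3 + y^5/240 + 21*y^4/16


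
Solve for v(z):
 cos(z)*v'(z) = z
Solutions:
 v(z) = C1 + Integral(z/cos(z), z)


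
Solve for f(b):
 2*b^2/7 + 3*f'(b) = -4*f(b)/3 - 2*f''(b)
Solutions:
 f(b) = -3*b^2/14 + 27*b/28 + (C1*sin(sqrt(15)*b/12) + C2*cos(sqrt(15)*b/12))*exp(-3*b/4) - 171/112


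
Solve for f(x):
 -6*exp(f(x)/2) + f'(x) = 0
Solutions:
 f(x) = 2*log(-1/(C1 + 6*x)) + 2*log(2)


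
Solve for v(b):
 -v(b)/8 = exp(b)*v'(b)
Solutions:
 v(b) = C1*exp(exp(-b)/8)


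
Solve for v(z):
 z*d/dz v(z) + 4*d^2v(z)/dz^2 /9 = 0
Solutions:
 v(z) = C1 + C2*erf(3*sqrt(2)*z/4)


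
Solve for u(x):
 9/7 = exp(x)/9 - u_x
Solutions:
 u(x) = C1 - 9*x/7 + exp(x)/9


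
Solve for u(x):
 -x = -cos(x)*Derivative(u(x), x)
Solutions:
 u(x) = C1 + Integral(x/cos(x), x)


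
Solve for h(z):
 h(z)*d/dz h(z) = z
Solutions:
 h(z) = -sqrt(C1 + z^2)
 h(z) = sqrt(C1 + z^2)


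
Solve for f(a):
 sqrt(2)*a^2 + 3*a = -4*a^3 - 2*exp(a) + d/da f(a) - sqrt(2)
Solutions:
 f(a) = C1 + a^4 + sqrt(2)*a^3/3 + 3*a^2/2 + sqrt(2)*a + 2*exp(a)


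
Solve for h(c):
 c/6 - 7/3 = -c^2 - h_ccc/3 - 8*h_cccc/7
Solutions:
 h(c) = C1 + C2*c + C3*c^2 + C4*exp(-7*c/24) - c^5/20 + 281*c^4/336 - 3029*c^3/294


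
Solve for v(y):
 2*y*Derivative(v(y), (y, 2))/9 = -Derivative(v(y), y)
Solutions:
 v(y) = C1 + C2/y^(7/2)


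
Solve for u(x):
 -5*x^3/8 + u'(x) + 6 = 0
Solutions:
 u(x) = C1 + 5*x^4/32 - 6*x


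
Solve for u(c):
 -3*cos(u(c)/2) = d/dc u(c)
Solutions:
 u(c) = -2*asin((C1 + exp(3*c))/(C1 - exp(3*c))) + 2*pi
 u(c) = 2*asin((C1 + exp(3*c))/(C1 - exp(3*c)))


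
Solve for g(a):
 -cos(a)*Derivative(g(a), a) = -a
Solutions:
 g(a) = C1 + Integral(a/cos(a), a)


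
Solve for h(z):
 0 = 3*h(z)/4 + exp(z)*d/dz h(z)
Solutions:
 h(z) = C1*exp(3*exp(-z)/4)


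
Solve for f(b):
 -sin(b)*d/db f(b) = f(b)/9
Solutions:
 f(b) = C1*(cos(b) + 1)^(1/18)/(cos(b) - 1)^(1/18)


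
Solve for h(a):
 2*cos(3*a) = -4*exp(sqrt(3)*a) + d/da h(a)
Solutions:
 h(a) = C1 + 4*sqrt(3)*exp(sqrt(3)*a)/3 + 2*sin(3*a)/3


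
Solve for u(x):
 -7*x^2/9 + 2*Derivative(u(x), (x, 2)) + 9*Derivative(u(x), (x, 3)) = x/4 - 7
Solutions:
 u(x) = C1 + C2*x + C3*exp(-2*x/9) + 7*x^4/216 - 9*x^3/16 + 187*x^2/32


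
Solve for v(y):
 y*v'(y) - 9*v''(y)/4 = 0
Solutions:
 v(y) = C1 + C2*erfi(sqrt(2)*y/3)


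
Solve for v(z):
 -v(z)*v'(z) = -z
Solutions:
 v(z) = -sqrt(C1 + z^2)
 v(z) = sqrt(C1 + z^2)


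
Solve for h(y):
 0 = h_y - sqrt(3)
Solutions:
 h(y) = C1 + sqrt(3)*y


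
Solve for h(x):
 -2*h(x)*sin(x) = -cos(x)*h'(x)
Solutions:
 h(x) = C1/cos(x)^2


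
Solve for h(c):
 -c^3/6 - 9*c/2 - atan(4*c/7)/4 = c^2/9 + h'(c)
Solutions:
 h(c) = C1 - c^4/24 - c^3/27 - 9*c^2/4 - c*atan(4*c/7)/4 + 7*log(16*c^2 + 49)/32


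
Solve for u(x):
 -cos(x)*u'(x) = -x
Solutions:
 u(x) = C1 + Integral(x/cos(x), x)


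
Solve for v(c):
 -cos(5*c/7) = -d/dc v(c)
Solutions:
 v(c) = C1 + 7*sin(5*c/7)/5


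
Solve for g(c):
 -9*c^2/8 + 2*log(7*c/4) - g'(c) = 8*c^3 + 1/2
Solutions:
 g(c) = C1 - 2*c^4 - 3*c^3/8 + 2*c*log(c) - 4*c*log(2) - 5*c/2 + 2*c*log(7)


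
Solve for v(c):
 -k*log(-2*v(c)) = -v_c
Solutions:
 Integral(1/(log(-_y) + log(2)), (_y, v(c))) = C1 + c*k


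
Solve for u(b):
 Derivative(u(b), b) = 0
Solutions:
 u(b) = C1


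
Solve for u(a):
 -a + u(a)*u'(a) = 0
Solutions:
 u(a) = -sqrt(C1 + a^2)
 u(a) = sqrt(C1 + a^2)


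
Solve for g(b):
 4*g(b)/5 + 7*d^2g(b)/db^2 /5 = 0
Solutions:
 g(b) = C1*sin(2*sqrt(7)*b/7) + C2*cos(2*sqrt(7)*b/7)


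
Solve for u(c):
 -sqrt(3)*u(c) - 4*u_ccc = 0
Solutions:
 u(c) = C3*exp(-2^(1/3)*3^(1/6)*c/2) + (C1*sin(2^(1/3)*3^(2/3)*c/4) + C2*cos(2^(1/3)*3^(2/3)*c/4))*exp(2^(1/3)*3^(1/6)*c/4)


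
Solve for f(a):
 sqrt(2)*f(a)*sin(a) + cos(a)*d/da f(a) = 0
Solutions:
 f(a) = C1*cos(a)^(sqrt(2))


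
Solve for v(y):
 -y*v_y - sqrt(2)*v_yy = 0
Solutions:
 v(y) = C1 + C2*erf(2^(1/4)*y/2)


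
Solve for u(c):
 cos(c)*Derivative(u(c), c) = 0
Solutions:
 u(c) = C1


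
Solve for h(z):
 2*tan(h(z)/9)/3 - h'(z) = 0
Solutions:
 h(z) = -9*asin(C1*exp(2*z/27)) + 9*pi
 h(z) = 9*asin(C1*exp(2*z/27))


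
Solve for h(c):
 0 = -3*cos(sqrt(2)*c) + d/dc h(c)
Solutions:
 h(c) = C1 + 3*sqrt(2)*sin(sqrt(2)*c)/2


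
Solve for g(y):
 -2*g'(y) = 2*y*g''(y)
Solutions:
 g(y) = C1 + C2*log(y)


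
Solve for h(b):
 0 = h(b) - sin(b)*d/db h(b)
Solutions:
 h(b) = C1*sqrt(cos(b) - 1)/sqrt(cos(b) + 1)


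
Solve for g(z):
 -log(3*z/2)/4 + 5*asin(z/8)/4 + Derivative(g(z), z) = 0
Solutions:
 g(z) = C1 + z*log(z)/4 - 5*z*asin(z/8)/4 - z/4 - z*log(2)/4 + z*log(3)/4 - 5*sqrt(64 - z^2)/4


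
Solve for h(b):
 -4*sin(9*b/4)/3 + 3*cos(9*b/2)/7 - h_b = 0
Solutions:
 h(b) = C1 + 2*sin(9*b/2)/21 + 16*cos(9*b/4)/27


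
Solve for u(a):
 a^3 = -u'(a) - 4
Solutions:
 u(a) = C1 - a^4/4 - 4*a


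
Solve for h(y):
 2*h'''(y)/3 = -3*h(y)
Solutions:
 h(y) = C3*exp(-6^(2/3)*y/2) + (C1*sin(3*2^(2/3)*3^(1/6)*y/4) + C2*cos(3*2^(2/3)*3^(1/6)*y/4))*exp(6^(2/3)*y/4)


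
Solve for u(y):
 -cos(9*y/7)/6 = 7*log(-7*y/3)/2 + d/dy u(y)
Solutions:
 u(y) = C1 - 7*y*log(-y)/2 - 4*y*log(7) + y*log(21)/2 + 3*y*log(3) + 7*y/2 - 7*sin(9*y/7)/54


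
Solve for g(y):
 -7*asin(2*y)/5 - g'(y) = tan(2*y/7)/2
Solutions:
 g(y) = C1 - 7*y*asin(2*y)/5 - 7*sqrt(1 - 4*y^2)/10 + 7*log(cos(2*y/7))/4


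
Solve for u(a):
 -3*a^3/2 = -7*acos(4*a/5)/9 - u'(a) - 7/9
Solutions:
 u(a) = C1 + 3*a^4/8 - 7*a*acos(4*a/5)/9 - 7*a/9 + 7*sqrt(25 - 16*a^2)/36


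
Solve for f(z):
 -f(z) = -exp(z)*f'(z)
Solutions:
 f(z) = C1*exp(-exp(-z))


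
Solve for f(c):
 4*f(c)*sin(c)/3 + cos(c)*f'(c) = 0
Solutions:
 f(c) = C1*cos(c)^(4/3)


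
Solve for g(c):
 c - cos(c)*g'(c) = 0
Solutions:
 g(c) = C1 + Integral(c/cos(c), c)


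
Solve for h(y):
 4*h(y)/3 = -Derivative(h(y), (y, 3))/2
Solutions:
 h(y) = C3*exp(-2*3^(2/3)*y/3) + (C1*sin(3^(1/6)*y) + C2*cos(3^(1/6)*y))*exp(3^(2/3)*y/3)


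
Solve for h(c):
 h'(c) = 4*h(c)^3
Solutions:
 h(c) = -sqrt(2)*sqrt(-1/(C1 + 4*c))/2
 h(c) = sqrt(2)*sqrt(-1/(C1 + 4*c))/2


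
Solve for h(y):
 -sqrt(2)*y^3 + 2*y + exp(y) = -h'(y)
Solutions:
 h(y) = C1 + sqrt(2)*y^4/4 - y^2 - exp(y)


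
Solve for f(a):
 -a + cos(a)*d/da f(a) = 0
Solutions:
 f(a) = C1 + Integral(a/cos(a), a)


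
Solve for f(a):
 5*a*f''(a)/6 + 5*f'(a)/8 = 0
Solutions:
 f(a) = C1 + C2*a^(1/4)


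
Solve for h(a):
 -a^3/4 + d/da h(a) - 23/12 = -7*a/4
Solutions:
 h(a) = C1 + a^4/16 - 7*a^2/8 + 23*a/12


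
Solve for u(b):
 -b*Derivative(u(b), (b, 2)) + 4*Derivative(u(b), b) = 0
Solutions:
 u(b) = C1 + C2*b^5


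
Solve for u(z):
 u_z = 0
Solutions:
 u(z) = C1


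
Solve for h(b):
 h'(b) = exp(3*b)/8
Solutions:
 h(b) = C1 + exp(3*b)/24


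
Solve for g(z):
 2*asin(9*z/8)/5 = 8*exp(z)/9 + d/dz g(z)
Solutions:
 g(z) = C1 + 2*z*asin(9*z/8)/5 + 2*sqrt(64 - 81*z^2)/45 - 8*exp(z)/9


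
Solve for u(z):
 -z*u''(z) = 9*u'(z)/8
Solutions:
 u(z) = C1 + C2/z^(1/8)


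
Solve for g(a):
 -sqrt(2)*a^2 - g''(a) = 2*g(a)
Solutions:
 g(a) = C1*sin(sqrt(2)*a) + C2*cos(sqrt(2)*a) - sqrt(2)*a^2/2 + sqrt(2)/2


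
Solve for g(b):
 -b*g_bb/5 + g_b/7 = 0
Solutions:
 g(b) = C1 + C2*b^(12/7)


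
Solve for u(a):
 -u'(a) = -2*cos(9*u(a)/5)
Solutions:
 -2*a - 5*log(sin(9*u(a)/5) - 1)/18 + 5*log(sin(9*u(a)/5) + 1)/18 = C1


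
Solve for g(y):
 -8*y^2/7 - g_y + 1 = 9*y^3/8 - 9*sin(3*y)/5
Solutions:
 g(y) = C1 - 9*y^4/32 - 8*y^3/21 + y - 3*cos(3*y)/5


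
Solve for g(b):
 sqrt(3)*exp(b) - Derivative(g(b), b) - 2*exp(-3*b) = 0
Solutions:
 g(b) = C1 + sqrt(3)*exp(b) + 2*exp(-3*b)/3


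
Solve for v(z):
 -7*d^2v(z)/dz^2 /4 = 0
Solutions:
 v(z) = C1 + C2*z


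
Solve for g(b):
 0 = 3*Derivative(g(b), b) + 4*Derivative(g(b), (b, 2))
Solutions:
 g(b) = C1 + C2*exp(-3*b/4)


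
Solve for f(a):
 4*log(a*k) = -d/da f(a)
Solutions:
 f(a) = C1 - 4*a*log(a*k) + 4*a


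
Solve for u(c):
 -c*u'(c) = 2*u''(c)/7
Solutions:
 u(c) = C1 + C2*erf(sqrt(7)*c/2)


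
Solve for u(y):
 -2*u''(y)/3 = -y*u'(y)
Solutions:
 u(y) = C1 + C2*erfi(sqrt(3)*y/2)


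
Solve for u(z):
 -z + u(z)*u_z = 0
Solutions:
 u(z) = -sqrt(C1 + z^2)
 u(z) = sqrt(C1 + z^2)


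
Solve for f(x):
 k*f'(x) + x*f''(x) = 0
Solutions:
 f(x) = C1 + x^(1 - re(k))*(C2*sin(log(x)*Abs(im(k))) + C3*cos(log(x)*im(k)))


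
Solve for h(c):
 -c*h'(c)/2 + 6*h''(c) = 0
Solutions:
 h(c) = C1 + C2*erfi(sqrt(6)*c/12)


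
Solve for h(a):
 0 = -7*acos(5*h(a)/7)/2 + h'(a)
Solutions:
 Integral(1/acos(5*_y/7), (_y, h(a))) = C1 + 7*a/2


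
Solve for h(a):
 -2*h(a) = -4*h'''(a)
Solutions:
 h(a) = C3*exp(2^(2/3)*a/2) + (C1*sin(2^(2/3)*sqrt(3)*a/4) + C2*cos(2^(2/3)*sqrt(3)*a/4))*exp(-2^(2/3)*a/4)


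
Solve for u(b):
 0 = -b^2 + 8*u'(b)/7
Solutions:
 u(b) = C1 + 7*b^3/24


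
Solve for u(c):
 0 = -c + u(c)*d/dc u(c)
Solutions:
 u(c) = -sqrt(C1 + c^2)
 u(c) = sqrt(C1 + c^2)


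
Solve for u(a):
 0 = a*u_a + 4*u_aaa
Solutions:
 u(a) = C1 + Integral(C2*airyai(-2^(1/3)*a/2) + C3*airybi(-2^(1/3)*a/2), a)


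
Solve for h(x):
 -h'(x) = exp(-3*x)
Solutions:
 h(x) = C1 + exp(-3*x)/3


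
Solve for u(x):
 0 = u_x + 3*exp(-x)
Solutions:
 u(x) = C1 + 3*exp(-x)


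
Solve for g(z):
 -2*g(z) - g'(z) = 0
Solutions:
 g(z) = C1*exp(-2*z)


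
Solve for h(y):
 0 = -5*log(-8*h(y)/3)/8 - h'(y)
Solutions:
 8*Integral(1/(log(-_y) - log(3) + 3*log(2)), (_y, h(y)))/5 = C1 - y


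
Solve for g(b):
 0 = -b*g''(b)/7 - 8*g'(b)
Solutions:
 g(b) = C1 + C2/b^55


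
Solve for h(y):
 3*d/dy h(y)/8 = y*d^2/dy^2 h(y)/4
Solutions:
 h(y) = C1 + C2*y^(5/2)


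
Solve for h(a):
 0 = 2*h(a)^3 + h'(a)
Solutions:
 h(a) = -sqrt(2)*sqrt(-1/(C1 - 2*a))/2
 h(a) = sqrt(2)*sqrt(-1/(C1 - 2*a))/2


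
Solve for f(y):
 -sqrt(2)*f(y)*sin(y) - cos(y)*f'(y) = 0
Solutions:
 f(y) = C1*cos(y)^(sqrt(2))


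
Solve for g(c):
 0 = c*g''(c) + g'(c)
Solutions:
 g(c) = C1 + C2*log(c)


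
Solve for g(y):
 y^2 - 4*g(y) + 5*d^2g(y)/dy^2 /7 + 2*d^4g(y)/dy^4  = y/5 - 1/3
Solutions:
 g(y) = C1*exp(-sqrt(7)*y*sqrt(-5 + 3*sqrt(177))/14) + C2*exp(sqrt(7)*y*sqrt(-5 + 3*sqrt(177))/14) + C3*sin(sqrt(7)*y*sqrt(5 + 3*sqrt(177))/14) + C4*cos(sqrt(7)*y*sqrt(5 + 3*sqrt(177))/14) + y^2/4 - y/20 + 29/168


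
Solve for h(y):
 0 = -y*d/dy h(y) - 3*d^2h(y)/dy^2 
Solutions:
 h(y) = C1 + C2*erf(sqrt(6)*y/6)


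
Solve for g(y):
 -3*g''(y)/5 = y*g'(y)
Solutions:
 g(y) = C1 + C2*erf(sqrt(30)*y/6)


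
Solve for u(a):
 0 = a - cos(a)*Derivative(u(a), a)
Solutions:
 u(a) = C1 + Integral(a/cos(a), a)


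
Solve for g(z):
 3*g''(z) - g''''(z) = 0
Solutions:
 g(z) = C1 + C2*z + C3*exp(-sqrt(3)*z) + C4*exp(sqrt(3)*z)


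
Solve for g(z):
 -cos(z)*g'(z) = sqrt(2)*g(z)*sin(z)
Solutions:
 g(z) = C1*cos(z)^(sqrt(2))


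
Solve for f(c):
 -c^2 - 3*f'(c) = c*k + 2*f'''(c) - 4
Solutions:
 f(c) = C1 + C2*sin(sqrt(6)*c/2) + C3*cos(sqrt(6)*c/2) - c^3/9 - c^2*k/6 + 16*c/9


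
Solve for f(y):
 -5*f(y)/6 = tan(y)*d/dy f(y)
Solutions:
 f(y) = C1/sin(y)^(5/6)


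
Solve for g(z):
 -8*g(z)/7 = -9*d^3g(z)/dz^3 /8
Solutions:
 g(z) = C3*exp(4*147^(1/3)*z/21) + (C1*sin(2*3^(5/6)*7^(2/3)*z/21) + C2*cos(2*3^(5/6)*7^(2/3)*z/21))*exp(-2*147^(1/3)*z/21)


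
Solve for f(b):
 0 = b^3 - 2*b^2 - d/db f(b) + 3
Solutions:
 f(b) = C1 + b^4/4 - 2*b^3/3 + 3*b


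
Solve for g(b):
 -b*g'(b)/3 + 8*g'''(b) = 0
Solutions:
 g(b) = C1 + Integral(C2*airyai(3^(2/3)*b/6) + C3*airybi(3^(2/3)*b/6), b)


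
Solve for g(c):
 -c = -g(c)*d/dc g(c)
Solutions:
 g(c) = -sqrt(C1 + c^2)
 g(c) = sqrt(C1 + c^2)


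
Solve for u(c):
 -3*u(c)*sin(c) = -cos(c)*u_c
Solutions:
 u(c) = C1/cos(c)^3


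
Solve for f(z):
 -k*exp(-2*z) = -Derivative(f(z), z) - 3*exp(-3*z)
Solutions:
 f(z) = C1 - k*exp(-2*z)/2 + exp(-3*z)


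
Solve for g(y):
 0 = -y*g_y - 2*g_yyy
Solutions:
 g(y) = C1 + Integral(C2*airyai(-2^(2/3)*y/2) + C3*airybi(-2^(2/3)*y/2), y)


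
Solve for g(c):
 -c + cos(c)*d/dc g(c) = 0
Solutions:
 g(c) = C1 + Integral(c/cos(c), c)


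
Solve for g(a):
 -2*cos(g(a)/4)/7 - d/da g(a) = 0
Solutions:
 2*a/7 - 2*log(sin(g(a)/4) - 1) + 2*log(sin(g(a)/4) + 1) = C1


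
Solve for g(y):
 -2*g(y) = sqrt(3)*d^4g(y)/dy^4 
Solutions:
 g(y) = (C1*sin(2^(3/4)*3^(7/8)*y/6) + C2*cos(2^(3/4)*3^(7/8)*y/6))*exp(-2^(3/4)*3^(7/8)*y/6) + (C3*sin(2^(3/4)*3^(7/8)*y/6) + C4*cos(2^(3/4)*3^(7/8)*y/6))*exp(2^(3/4)*3^(7/8)*y/6)


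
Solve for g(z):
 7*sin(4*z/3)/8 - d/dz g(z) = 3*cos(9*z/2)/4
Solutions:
 g(z) = C1 - sin(9*z/2)/6 - 21*cos(4*z/3)/32


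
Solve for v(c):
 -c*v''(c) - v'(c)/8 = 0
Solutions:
 v(c) = C1 + C2*c^(7/8)


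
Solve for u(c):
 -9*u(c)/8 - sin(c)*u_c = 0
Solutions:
 u(c) = C1*(cos(c) + 1)^(9/16)/(cos(c) - 1)^(9/16)


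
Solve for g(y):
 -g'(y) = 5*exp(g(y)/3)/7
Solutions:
 g(y) = 3*log(1/(C1 + 5*y)) + 3*log(21)


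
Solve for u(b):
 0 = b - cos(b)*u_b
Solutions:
 u(b) = C1 + Integral(b/cos(b), b)


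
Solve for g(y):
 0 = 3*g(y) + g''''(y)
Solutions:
 g(y) = (C1*sin(sqrt(2)*3^(1/4)*y/2) + C2*cos(sqrt(2)*3^(1/4)*y/2))*exp(-sqrt(2)*3^(1/4)*y/2) + (C3*sin(sqrt(2)*3^(1/4)*y/2) + C4*cos(sqrt(2)*3^(1/4)*y/2))*exp(sqrt(2)*3^(1/4)*y/2)


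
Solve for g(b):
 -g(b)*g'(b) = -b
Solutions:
 g(b) = -sqrt(C1 + b^2)
 g(b) = sqrt(C1 + b^2)


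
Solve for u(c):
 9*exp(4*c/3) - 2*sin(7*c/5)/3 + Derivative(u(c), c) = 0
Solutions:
 u(c) = C1 - 27*exp(4*c/3)/4 - 10*cos(7*c/5)/21


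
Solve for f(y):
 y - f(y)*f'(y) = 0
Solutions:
 f(y) = -sqrt(C1 + y^2)
 f(y) = sqrt(C1 + y^2)


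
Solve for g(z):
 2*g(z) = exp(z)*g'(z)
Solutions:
 g(z) = C1*exp(-2*exp(-z))


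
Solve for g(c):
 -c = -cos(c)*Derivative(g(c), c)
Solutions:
 g(c) = C1 + Integral(c/cos(c), c)


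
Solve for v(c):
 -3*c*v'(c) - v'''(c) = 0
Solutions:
 v(c) = C1 + Integral(C2*airyai(-3^(1/3)*c) + C3*airybi(-3^(1/3)*c), c)


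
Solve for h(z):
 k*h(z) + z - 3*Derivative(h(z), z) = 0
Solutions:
 h(z) = C1*exp(k*z/3) - z/k - 3/k^2


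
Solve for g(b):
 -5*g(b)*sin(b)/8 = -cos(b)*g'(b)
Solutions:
 g(b) = C1/cos(b)^(5/8)


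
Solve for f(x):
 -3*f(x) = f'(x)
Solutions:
 f(x) = C1*exp(-3*x)


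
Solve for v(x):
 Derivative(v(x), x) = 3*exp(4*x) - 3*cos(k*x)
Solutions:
 v(x) = C1 + 3*exp(4*x)/4 - 3*sin(k*x)/k


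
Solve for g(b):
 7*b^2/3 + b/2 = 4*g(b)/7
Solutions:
 g(b) = 7*b*(14*b + 3)/24


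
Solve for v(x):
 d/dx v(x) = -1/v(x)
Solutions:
 v(x) = -sqrt(C1 - 2*x)
 v(x) = sqrt(C1 - 2*x)


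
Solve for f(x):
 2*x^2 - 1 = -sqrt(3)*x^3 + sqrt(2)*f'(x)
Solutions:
 f(x) = C1 + sqrt(6)*x^4/8 + sqrt(2)*x^3/3 - sqrt(2)*x/2


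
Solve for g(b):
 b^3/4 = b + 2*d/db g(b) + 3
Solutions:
 g(b) = C1 + b^4/32 - b^2/4 - 3*b/2


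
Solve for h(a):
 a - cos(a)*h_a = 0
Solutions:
 h(a) = C1 + Integral(a/cos(a), a)


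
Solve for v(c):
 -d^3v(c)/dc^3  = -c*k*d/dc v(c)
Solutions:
 v(c) = C1 + Integral(C2*airyai(c*k^(1/3)) + C3*airybi(c*k^(1/3)), c)


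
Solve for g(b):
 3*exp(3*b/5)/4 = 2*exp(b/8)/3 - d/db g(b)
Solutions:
 g(b) = C1 + 16*exp(b/8)/3 - 5*exp(3*b/5)/4


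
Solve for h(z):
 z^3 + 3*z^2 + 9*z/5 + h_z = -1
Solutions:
 h(z) = C1 - z^4/4 - z^3 - 9*z^2/10 - z


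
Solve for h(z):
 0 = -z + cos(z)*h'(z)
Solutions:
 h(z) = C1 + Integral(z/cos(z), z)


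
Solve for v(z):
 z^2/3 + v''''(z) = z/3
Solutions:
 v(z) = C1 + C2*z + C3*z^2 + C4*z^3 - z^6/1080 + z^5/360


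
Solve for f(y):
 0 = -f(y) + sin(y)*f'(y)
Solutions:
 f(y) = C1*sqrt(cos(y) - 1)/sqrt(cos(y) + 1)


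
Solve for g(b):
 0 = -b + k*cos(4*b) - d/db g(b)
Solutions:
 g(b) = C1 - b^2/2 + k*sin(4*b)/4


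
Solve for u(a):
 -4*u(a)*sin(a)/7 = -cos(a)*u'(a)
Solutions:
 u(a) = C1/cos(a)^(4/7)


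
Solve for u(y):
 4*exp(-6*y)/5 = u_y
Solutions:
 u(y) = C1 - 2*exp(-6*y)/15


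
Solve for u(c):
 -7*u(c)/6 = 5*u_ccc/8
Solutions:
 u(c) = C3*exp(-15^(2/3)*28^(1/3)*c/15) + (C1*sin(28^(1/3)*3^(1/6)*5^(2/3)*c/10) + C2*cos(28^(1/3)*3^(1/6)*5^(2/3)*c/10))*exp(15^(2/3)*28^(1/3)*c/30)


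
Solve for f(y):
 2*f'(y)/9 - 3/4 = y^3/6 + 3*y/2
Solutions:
 f(y) = C1 + 3*y^4/16 + 27*y^2/8 + 27*y/8


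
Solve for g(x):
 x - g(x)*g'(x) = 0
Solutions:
 g(x) = -sqrt(C1 + x^2)
 g(x) = sqrt(C1 + x^2)


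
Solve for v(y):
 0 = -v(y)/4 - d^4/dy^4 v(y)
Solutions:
 v(y) = (C1*sin(y/2) + C2*cos(y/2))*exp(-y/2) + (C3*sin(y/2) + C4*cos(y/2))*exp(y/2)


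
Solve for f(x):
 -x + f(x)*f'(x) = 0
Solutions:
 f(x) = -sqrt(C1 + x^2)
 f(x) = sqrt(C1 + x^2)


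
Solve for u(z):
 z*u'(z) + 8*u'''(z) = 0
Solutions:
 u(z) = C1 + Integral(C2*airyai(-z/2) + C3*airybi(-z/2), z)


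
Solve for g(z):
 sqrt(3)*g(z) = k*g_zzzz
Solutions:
 g(z) = C1*exp(-3^(1/8)*z*(1/k)^(1/4)) + C2*exp(3^(1/8)*z*(1/k)^(1/4)) + C3*exp(-3^(1/8)*I*z*(1/k)^(1/4)) + C4*exp(3^(1/8)*I*z*(1/k)^(1/4))


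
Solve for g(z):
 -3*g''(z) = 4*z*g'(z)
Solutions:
 g(z) = C1 + C2*erf(sqrt(6)*z/3)


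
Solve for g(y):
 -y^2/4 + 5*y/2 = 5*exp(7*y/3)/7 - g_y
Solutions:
 g(y) = C1 + y^3/12 - 5*y^2/4 + 15*exp(7*y/3)/49


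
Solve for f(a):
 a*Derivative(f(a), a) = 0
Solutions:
 f(a) = C1


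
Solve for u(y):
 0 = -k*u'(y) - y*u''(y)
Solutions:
 u(y) = C1 + y^(1 - re(k))*(C2*sin(log(y)*Abs(im(k))) + C3*cos(log(y)*im(k)))


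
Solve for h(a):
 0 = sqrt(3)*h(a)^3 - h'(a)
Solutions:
 h(a) = -sqrt(2)*sqrt(-1/(C1 + sqrt(3)*a))/2
 h(a) = sqrt(2)*sqrt(-1/(C1 + sqrt(3)*a))/2


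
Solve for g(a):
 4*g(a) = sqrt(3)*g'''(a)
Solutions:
 g(a) = C3*exp(2^(2/3)*3^(5/6)*a/3) + (C1*sin(2^(2/3)*3^(1/3)*a/2) + C2*cos(2^(2/3)*3^(1/3)*a/2))*exp(-2^(2/3)*3^(5/6)*a/6)


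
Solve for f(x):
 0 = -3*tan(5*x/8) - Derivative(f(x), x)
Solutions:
 f(x) = C1 + 24*log(cos(5*x/8))/5


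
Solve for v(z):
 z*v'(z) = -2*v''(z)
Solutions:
 v(z) = C1 + C2*erf(z/2)


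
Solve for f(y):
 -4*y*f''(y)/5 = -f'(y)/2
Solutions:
 f(y) = C1 + C2*y^(13/8)


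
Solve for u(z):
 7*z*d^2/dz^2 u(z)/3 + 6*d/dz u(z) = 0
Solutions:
 u(z) = C1 + C2/z^(11/7)


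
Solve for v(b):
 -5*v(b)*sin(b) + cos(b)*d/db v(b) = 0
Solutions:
 v(b) = C1/cos(b)^5


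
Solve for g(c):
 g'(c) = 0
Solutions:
 g(c) = C1


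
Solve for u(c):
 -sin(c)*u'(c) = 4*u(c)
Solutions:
 u(c) = C1*(cos(c)^2 + 2*cos(c) + 1)/(cos(c)^2 - 2*cos(c) + 1)


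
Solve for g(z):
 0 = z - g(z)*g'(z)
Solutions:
 g(z) = -sqrt(C1 + z^2)
 g(z) = sqrt(C1 + z^2)


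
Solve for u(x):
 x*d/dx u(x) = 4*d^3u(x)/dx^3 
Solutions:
 u(x) = C1 + Integral(C2*airyai(2^(1/3)*x/2) + C3*airybi(2^(1/3)*x/2), x)


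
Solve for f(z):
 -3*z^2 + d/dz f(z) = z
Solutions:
 f(z) = C1 + z^3 + z^2/2


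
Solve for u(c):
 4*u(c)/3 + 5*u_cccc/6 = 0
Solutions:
 u(c) = (C1*sin(2^(1/4)*5^(3/4)*c/5) + C2*cos(2^(1/4)*5^(3/4)*c/5))*exp(-2^(1/4)*5^(3/4)*c/5) + (C3*sin(2^(1/4)*5^(3/4)*c/5) + C4*cos(2^(1/4)*5^(3/4)*c/5))*exp(2^(1/4)*5^(3/4)*c/5)


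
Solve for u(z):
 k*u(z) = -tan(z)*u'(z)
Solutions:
 u(z) = C1*exp(-k*log(sin(z)))


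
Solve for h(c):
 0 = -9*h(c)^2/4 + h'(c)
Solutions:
 h(c) = -4/(C1 + 9*c)


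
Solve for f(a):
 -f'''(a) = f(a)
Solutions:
 f(a) = C3*exp(-a) + (C1*sin(sqrt(3)*a/2) + C2*cos(sqrt(3)*a/2))*exp(a/2)


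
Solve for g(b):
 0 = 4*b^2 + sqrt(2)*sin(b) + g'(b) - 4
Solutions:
 g(b) = C1 - 4*b^3/3 + 4*b + sqrt(2)*cos(b)


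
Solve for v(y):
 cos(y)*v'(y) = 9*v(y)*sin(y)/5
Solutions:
 v(y) = C1/cos(y)^(9/5)


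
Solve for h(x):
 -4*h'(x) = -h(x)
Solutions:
 h(x) = C1*exp(x/4)


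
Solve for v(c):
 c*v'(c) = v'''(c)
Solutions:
 v(c) = C1 + Integral(C2*airyai(c) + C3*airybi(c), c)


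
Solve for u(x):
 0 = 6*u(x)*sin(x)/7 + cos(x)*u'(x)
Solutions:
 u(x) = C1*cos(x)^(6/7)


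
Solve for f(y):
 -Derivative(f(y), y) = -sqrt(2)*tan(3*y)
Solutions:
 f(y) = C1 - sqrt(2)*log(cos(3*y))/3


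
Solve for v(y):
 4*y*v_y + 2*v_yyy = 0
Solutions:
 v(y) = C1 + Integral(C2*airyai(-2^(1/3)*y) + C3*airybi(-2^(1/3)*y), y)


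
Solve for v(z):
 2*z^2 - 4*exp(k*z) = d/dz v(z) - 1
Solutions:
 v(z) = C1 + 2*z^3/3 + z - 4*exp(k*z)/k


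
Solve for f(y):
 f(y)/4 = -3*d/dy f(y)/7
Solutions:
 f(y) = C1*exp(-7*y/12)


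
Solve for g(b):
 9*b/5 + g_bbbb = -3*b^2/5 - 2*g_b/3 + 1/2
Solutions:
 g(b) = C1 + C4*exp(-2^(1/3)*3^(2/3)*b/3) - 3*b^3/10 - 27*b^2/20 + 3*b/4 + (C2*sin(2^(1/3)*3^(1/6)*b/2) + C3*cos(2^(1/3)*3^(1/6)*b/2))*exp(2^(1/3)*3^(2/3)*b/6)


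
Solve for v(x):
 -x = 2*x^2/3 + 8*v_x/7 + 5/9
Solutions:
 v(x) = C1 - 7*x^3/36 - 7*x^2/16 - 35*x/72


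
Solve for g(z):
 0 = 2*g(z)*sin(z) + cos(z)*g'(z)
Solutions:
 g(z) = C1*cos(z)^2


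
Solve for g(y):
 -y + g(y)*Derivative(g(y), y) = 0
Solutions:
 g(y) = -sqrt(C1 + y^2)
 g(y) = sqrt(C1 + y^2)


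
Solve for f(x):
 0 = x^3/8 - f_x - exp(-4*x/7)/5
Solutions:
 f(x) = C1 + x^4/32 + 7*exp(-4*x/7)/20


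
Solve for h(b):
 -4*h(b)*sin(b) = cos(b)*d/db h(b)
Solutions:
 h(b) = C1*cos(b)^4


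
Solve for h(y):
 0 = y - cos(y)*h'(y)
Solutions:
 h(y) = C1 + Integral(y/cos(y), y)


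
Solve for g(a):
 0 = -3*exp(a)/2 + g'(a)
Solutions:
 g(a) = C1 + 3*exp(a)/2


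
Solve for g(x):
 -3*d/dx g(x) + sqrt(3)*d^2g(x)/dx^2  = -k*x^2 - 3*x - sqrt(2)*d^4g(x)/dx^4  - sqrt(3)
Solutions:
 g(x) = C1 + C2*exp(x*(-sqrt(2)*3^(2/3)*(9 + sqrt(2*sqrt(6) + 81))^(1/3) + 2*3^(5/6)/(9 + sqrt(2*sqrt(6) + 81))^(1/3))/12)*sin(x*(2*3^(1/3)/(9 + sqrt(2*sqrt(6) + 81))^(1/3) + sqrt(2)*3^(1/6)*(9 + sqrt(2*sqrt(6) + 81))^(1/3))/4) + C3*exp(x*(-sqrt(2)*3^(2/3)*(9 + sqrt(2*sqrt(6) + 81))^(1/3) + 2*3^(5/6)/(9 + sqrt(2*sqrt(6) + 81))^(1/3))/12)*cos(x*(2*3^(1/3)/(9 + sqrt(2*sqrt(6) + 81))^(1/3) + sqrt(2)*3^(1/6)*(9 + sqrt(2*sqrt(6) + 81))^(1/3))/4) + C4*exp(-x*(-sqrt(2)*3^(2/3)*(9 + sqrt(2*sqrt(6) + 81))^(1/3) + 2*3^(5/6)/(9 + sqrt(2*sqrt(6) + 81))^(1/3))/6) + k*x^3/9 + sqrt(3)*k*x^2/9 + 2*k*x/9 + x^2/2 + 2*sqrt(3)*x/3
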